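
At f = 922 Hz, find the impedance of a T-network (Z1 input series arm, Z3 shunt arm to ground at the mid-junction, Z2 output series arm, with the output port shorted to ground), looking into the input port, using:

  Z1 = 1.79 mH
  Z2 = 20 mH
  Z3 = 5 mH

Step 1 — Angular frequency: ω = 2π·f = 2π·922 = 5793 rad/s.
Step 2 — Component impedances:
  Z1: Z = jωL = j·5793·0.00179 = 0 + j10.37 Ω
  Z2: Z = jωL = j·5793·0.02 = 0 + j115.9 Ω
  Z3: Z = jωL = j·5793·0.005 = 0 + j28.97 Ω
Step 3 — With the output port shorted to ground, the output series arm Z2 runs from the junction to ground; the shunt arm Z3 also runs from the junction to ground. They appear in parallel: Z3 || Z2 = 0 + j23.17 Ω.
Step 4 — Series with input arm Z1: Z_in = Z1 + (Z3 || Z2) = 0 + j33.54 Ω = 33.54∠90.0° Ω.

Z = 0 + j33.54 Ω = 33.54∠90.0° Ω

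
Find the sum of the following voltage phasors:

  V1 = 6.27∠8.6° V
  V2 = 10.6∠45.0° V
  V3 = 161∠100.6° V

Step 1 — Convert each phasor to rectangular form:
  V1 = 6.27·(cos(8.6°) + j·sin(8.6°)) = 6.2 + j0.9376 V
  V2 = 10.6·(cos(45.0°) + j·sin(45.0°)) = 7.495 + j7.495 V
  V3 = 161·(cos(100.6°) + j·sin(100.6°)) = -29.62 + j158.3 V
Step 2 — Sum components: V_total = -15.92 + j166.7 V.
Step 3 — Convert to polar: |V_total| = 167.4 V, ∠V_total = 95.5°.

V_total = 167.4∠95.5° V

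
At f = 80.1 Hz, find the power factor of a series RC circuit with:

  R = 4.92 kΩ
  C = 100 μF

Step 1 — Angular frequency: ω = 2π·f = 2π·80.1 = 503.3 rad/s.
Step 2 — Component impedances:
  R: Z = R = 4920 Ω
  C: Z = 1/(jωC) = -j/(ω·C) = 0 - j19.87 Ω
Step 3 — Series combination: Z_total = R + C = 4920 - j19.87 Ω = 4920∠-0.2° Ω.
Step 4 — Power factor: PF = cos(φ) = Re(Z)/|Z| = 4920/4920 = 1.
Step 5 — Type: Im(Z) = -19.87 ⇒ leading (phase φ = -0.2°).

PF = 1 (leading, φ = -0.2°)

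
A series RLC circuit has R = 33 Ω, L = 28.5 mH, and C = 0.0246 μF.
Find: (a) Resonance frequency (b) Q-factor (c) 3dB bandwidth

Step 1 — Resonance: ω₀ = 1/√(LC) = 1/√(0.0285·2.46e-08) = 3.777e+04 rad/s.
Step 2 — f₀ = ω₀/(2π) = 6011 Hz.
Step 3 — Series Q: Q = ω₀L/R = 3.777e+04·0.0285/33 = 32.62.
Step 4 — Bandwidth: Δω = ω₀/Q = 1158 rad/s; BW = Δω/(2π) = 184.3 Hz.

(a) f₀ = 6011 Hz  (b) Q = 32.62  (c) BW = 184.3 Hz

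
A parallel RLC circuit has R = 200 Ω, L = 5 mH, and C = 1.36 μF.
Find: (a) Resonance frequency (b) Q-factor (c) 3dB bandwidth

Step 1 — Resonance: ω₀ = 1/√(LC) = 1/√(0.005·1.36e-06) = 1.213e+04 rad/s.
Step 2 — f₀ = ω₀/(2π) = 1930 Hz.
Step 3 — Parallel Q: Q = R/(ω₀L) = 200/(1.213e+04·0.005) = 3.298.
Step 4 — Bandwidth: Δω = ω₀/Q = 3676 rad/s; BW = Δω/(2π) = 585.1 Hz.

(a) f₀ = 1930 Hz  (b) Q = 3.298  (c) BW = 585.1 Hz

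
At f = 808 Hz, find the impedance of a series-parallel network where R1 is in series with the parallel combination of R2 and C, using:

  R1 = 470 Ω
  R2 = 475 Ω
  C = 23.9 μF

Step 1 — Angular frequency: ω = 2π·f = 2π·808 = 5077 rad/s.
Step 2 — Component impedances:
  R1: Z = R = 470 Ω
  R2: Z = R = 475 Ω
  C: Z = 1/(jωC) = -j/(ω·C) = 0 - j8.242 Ω
Step 3 — Parallel branch: R2 || C = 1/(1/R2 + 1/C) = 0.143 - j8.239 Ω.
Step 4 — Series with R1: Z_total = R1 + (R2 || C) = 470.1 - j8.239 Ω = 470.2∠-1.0° Ω.

Z = 470.1 - j8.239 Ω = 470.2∠-1.0° Ω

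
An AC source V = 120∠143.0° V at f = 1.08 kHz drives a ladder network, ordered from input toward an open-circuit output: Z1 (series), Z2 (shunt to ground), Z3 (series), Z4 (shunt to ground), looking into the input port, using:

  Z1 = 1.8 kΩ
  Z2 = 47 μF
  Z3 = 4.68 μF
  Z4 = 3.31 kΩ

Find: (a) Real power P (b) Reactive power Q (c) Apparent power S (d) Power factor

Step 1 — Angular frequency: ω = 2π·f = 2π·1080 = 6786 rad/s.
Step 2 — Component impedances:
  Z1: Z = R = 1800 Ω
  Z2: Z = 1/(jωC) = -j/(ω·C) = 0 - j3.135 Ω
  Z3: Z = 1/(jωC) = -j/(ω·C) = 0 - j31.49 Ω
  Z4: Z = R = 3310 Ω
Step 3 — Ladder network (open output): work backward from the far end, alternating series and parallel combinations. Z_in = 1800 - j3.135 Ω = 1800∠-0.1° Ω.
Step 4 — Source phasor: V = 120∠143.0° V = -95.84 + j72.22 V.
Step 5 — Current: I = V / Z = -0.05331 + j0.04003 A = 0.06667∠143.1° A.
Step 6 — Complex power: S = V·I* = 8 - j0.01394 VA.
Step 7 — Real power: P = Re(S) = 8 W.
Step 8 — Reactive power: Q = Im(S) = -0.01394 VAR.
Step 9 — Apparent power: |S| = 8 VA.
Step 10 — Power factor: PF = P/|S| = 1 (leading).

(a) P = 8 W  (b) Q = -0.01394 VAR  (c) S = 8 VA  (d) PF = 1 (leading)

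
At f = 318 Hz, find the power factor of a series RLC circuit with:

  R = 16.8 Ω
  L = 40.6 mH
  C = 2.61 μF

Step 1 — Angular frequency: ω = 2π·f = 2π·318 = 1998 rad/s.
Step 2 — Component impedances:
  R: Z = R = 16.8 Ω
  L: Z = jωL = j·1998·0.0406 = 0 + j81.12 Ω
  C: Z = 1/(jωC) = -j/(ω·C) = 0 - j191.8 Ω
Step 3 — Series combination: Z_total = R + L + C = 16.8 - j110.6 Ω = 111.9∠-81.4° Ω.
Step 4 — Power factor: PF = cos(φ) = Re(Z)/|Z| = 16.8/111.9 = 0.1501.
Step 5 — Type: Im(Z) = -110.6 ⇒ leading (phase φ = -81.4°).

PF = 0.1501 (leading, φ = -81.4°)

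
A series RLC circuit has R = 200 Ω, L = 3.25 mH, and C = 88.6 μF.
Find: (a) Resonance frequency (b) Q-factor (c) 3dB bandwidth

Step 1 — Resonance: ω₀ = 1/√(LC) = 1/√(0.00325·8.86e-05) = 1864 rad/s.
Step 2 — f₀ = ω₀/(2π) = 296.6 Hz.
Step 3 — Series Q: Q = ω₀L/R = 1864·0.00325/200 = 0.03028.
Step 4 — Bandwidth: Δω = ω₀/Q = 6.154e+04 rad/s; BW = Δω/(2π) = 9794 Hz.

(a) f₀ = 296.6 Hz  (b) Q = 0.03028  (c) BW = 9794 Hz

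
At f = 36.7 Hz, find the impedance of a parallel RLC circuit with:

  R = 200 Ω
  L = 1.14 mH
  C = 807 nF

Step 1 — Angular frequency: ω = 2π·f = 2π·36.7 = 230.6 rad/s.
Step 2 — Component impedances:
  R: Z = R = 200 Ω
  L: Z = jωL = j·230.6·0.00114 = 0 + j0.2629 Ω
  C: Z = 1/(jωC) = -j/(ω·C) = 0 - j5374 Ω
Step 3 — Parallel combination: 1/Z_total = 1/R + 1/L + 1/C; Z_total = 0.0003456 + j0.2629 Ω = 0.2629∠89.9° Ω.

Z = 0.0003456 + j0.2629 Ω = 0.2629∠89.9° Ω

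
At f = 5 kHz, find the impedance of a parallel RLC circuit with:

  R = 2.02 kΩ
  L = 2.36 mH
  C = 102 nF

Step 1 — Angular frequency: ω = 2π·f = 2π·5000 = 3.142e+04 rad/s.
Step 2 — Component impedances:
  R: Z = R = 2020 Ω
  L: Z = jωL = j·3.142e+04·0.00236 = 0 + j74.14 Ω
  C: Z = 1/(jωC) = -j/(ω·C) = 0 - j312.1 Ω
Step 3 — Parallel combination: 1/Z_total = 1/R + 1/L + 1/C; Z_total = 4.671 + j97.02 Ω = 97.13∠87.2° Ω.

Z = 4.671 + j97.02 Ω = 97.13∠87.2° Ω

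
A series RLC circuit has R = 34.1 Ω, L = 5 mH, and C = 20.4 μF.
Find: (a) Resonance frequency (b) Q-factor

Step 1 — Resonance condition Im(Z)=0 gives ω₀ = 1/√(LC).
Step 2 — ω₀ = 1/√(0.005·2.04e-05) = 3131 rad/s.
Step 3 — f₀ = ω₀/(2π) = 498.3 Hz.
Step 4 — Series Q: Q = ω₀L/R = 3131·0.005/34.1 = 0.4591.

(a) f₀ = 498.3 Hz  (b) Q = 0.4591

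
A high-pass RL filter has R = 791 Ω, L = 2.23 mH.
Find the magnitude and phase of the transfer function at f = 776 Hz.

Step 1 — Angular frequency: ω = 2π·776 = 4876 rad/s.
Step 2 — Transfer function: H(jω) = jωL/(R + jωL).
Step 3 — Numerator jωL = j·10.87; denominator R + jωL = 791 + j10.87.
Step 4 — H = 0.0001889 + j0.01374.
Step 5 — Magnitude: |H| = 0.01374 (-37.2 dB); phase: φ = 89.2°.

|H| = 0.01374 (-37.2 dB), φ = 89.2°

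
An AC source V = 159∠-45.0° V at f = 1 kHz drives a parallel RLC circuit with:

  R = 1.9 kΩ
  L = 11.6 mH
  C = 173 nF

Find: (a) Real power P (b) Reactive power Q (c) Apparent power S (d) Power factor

Step 1 — Angular frequency: ω = 2π·f = 2π·1000 = 6283 rad/s.
Step 2 — Component impedances:
  R: Z = R = 1900 Ω
  L: Z = jωL = j·6283·0.0116 = 0 + j72.88 Ω
  C: Z = 1/(jωC) = -j/(ω·C) = 0 - j920 Ω
Step 3 — Parallel combination: 1/Z_total = 1/R + 1/L + 1/C; Z_total = 3.292 + j79.02 Ω = 79.09∠87.6° Ω.
Step 4 — Source phasor: V = 159∠-45.0° V = 112.4 - j112.4 V.
Step 5 — Current: I = V / Z = -1.361 - j1.48 A = 2.01∠-132.6° A.
Step 6 — Complex power: S = V·I* = 13.31 + j319.4 VA.
Step 7 — Real power: P = Re(S) = 13.31 W.
Step 8 — Reactive power: Q = Im(S) = 319.4 VAR.
Step 9 — Apparent power: |S| = 319.7 VA.
Step 10 — Power factor: PF = P/|S| = 0.04163 (lagging).

(a) P = 13.31 W  (b) Q = 319.4 VAR  (c) S = 319.7 VA  (d) PF = 0.04163 (lagging)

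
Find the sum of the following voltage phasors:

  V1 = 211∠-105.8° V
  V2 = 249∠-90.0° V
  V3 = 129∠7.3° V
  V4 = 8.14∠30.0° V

Step 1 — Convert each phasor to rectangular form:
  V1 = 211·(cos(-105.8°) + j·sin(-105.8°)) = -57.45 - j203 V
  V2 = 249·(cos(-90.0°) + j·sin(-90.0°)) = 0 - j249 V
  V3 = 129·(cos(7.3°) + j·sin(7.3°)) = 128 + j16.39 V
  V4 = 8.14·(cos(30.0°) + j·sin(30.0°)) = 7.049 + j4.07 V
Step 2 — Sum components: V_total = 77.55 - j431.6 V.
Step 3 — Convert to polar: |V_total| = 438.5 V, ∠V_total = -79.8°.

V_total = 438.5∠-79.8° V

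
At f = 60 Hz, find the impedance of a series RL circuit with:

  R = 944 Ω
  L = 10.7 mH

Step 1 — Angular frequency: ω = 2π·f = 2π·60 = 377 rad/s.
Step 2 — Component impedances:
  R: Z = R = 944 Ω
  L: Z = jωL = j·377·0.0107 = 0 + j4.034 Ω
Step 3 — Series combination: Z_total = R + L = 944 + j4.034 Ω = 944∠0.2° Ω.

Z = 944 + j4.034 Ω = 944∠0.2° Ω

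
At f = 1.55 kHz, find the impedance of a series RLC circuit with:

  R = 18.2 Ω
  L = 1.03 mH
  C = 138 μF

Step 1 — Angular frequency: ω = 2π·f = 2π·1550 = 9739 rad/s.
Step 2 — Component impedances:
  R: Z = R = 18.2 Ω
  L: Z = jωL = j·9739·0.00103 = 0 + j10.03 Ω
  C: Z = 1/(jωC) = -j/(ω·C) = 0 - j0.7441 Ω
Step 3 — Series combination: Z_total = R + L + C = 18.2 + j9.287 Ω = 20.43∠27.0° Ω.

Z = 18.2 + j9.287 Ω = 20.43∠27.0° Ω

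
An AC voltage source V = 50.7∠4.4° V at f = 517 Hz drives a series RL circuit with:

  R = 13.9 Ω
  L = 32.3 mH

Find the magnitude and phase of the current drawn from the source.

Step 1 — Angular frequency: ω = 2π·f = 2π·517 = 3248 rad/s.
Step 2 — Component impedances:
  R: Z = R = 13.9 Ω
  L: Z = jωL = j·3248·0.0323 = 0 + j104.9 Ω
Step 3 — Series combination: Z_total = R + L = 13.9 + j104.9 Ω = 105.8∠82.5° Ω.
Step 4 — Source phasor: V = 50.7∠4.4° V = 50.55 + j3.89 V.
Step 5 — Ohm's law: I = V / Z_total = (50.55 + j3.89) / (13.9 + j104.9) = 0.09916 - j0.4686 A.
Step 6 — Convert to polar: |I| = 0.479 A, ∠I = -78.1°.

I = 0.479∠-78.1° A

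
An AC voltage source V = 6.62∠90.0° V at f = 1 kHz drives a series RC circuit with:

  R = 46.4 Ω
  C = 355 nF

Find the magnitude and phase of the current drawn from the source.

Step 1 — Angular frequency: ω = 2π·f = 2π·1000 = 6283 rad/s.
Step 2 — Component impedances:
  R: Z = R = 46.4 Ω
  C: Z = 1/(jωC) = -j/(ω·C) = 0 - j448.3 Ω
Step 3 — Series combination: Z_total = R + C = 46.4 - j448.3 Ω = 450.7∠-84.1° Ω.
Step 4 — Source phasor: V = 6.62∠90.0° V = 0 + j6.62 V.
Step 5 — Ohm's law: I = V / Z_total = (0 + j6.62) / (46.4 - j448.3) = -0.01461 + j0.001512 A.
Step 6 — Convert to polar: |I| = 0.01469 A, ∠I = 174.1°.

I = 0.01469∠174.1° A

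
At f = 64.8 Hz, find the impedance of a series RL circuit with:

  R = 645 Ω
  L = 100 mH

Step 1 — Angular frequency: ω = 2π·f = 2π·64.8 = 407.2 rad/s.
Step 2 — Component impedances:
  R: Z = R = 645 Ω
  L: Z = jωL = j·407.2·0.1 = 0 + j40.72 Ω
Step 3 — Series combination: Z_total = R + L = 645 + j40.72 Ω = 646.3∠3.6° Ω.

Z = 645 + j40.72 Ω = 646.3∠3.6° Ω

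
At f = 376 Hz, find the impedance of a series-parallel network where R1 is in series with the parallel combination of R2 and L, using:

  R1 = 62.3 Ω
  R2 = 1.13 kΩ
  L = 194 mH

Step 1 — Angular frequency: ω = 2π·f = 2π·376 = 2362 rad/s.
Step 2 — Component impedances:
  R1: Z = R = 62.3 Ω
  R2: Z = R = 1130 Ω
  L: Z = jωL = j·2362·0.194 = 0 + j458.3 Ω
Step 3 — Parallel branch: R2 || L = 1/(1/R2 + 1/L) = 159.6 + j393.6 Ω.
Step 4 — Series with R1: Z_total = R1 + (R2 || L) = 221.9 + j393.6 Ω = 451.8∠60.6° Ω.

Z = 221.9 + j393.6 Ω = 451.8∠60.6° Ω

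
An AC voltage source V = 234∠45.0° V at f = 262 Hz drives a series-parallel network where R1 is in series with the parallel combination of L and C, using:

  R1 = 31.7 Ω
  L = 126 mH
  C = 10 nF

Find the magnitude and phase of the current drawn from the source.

Step 1 — Angular frequency: ω = 2π·f = 2π·262 = 1646 rad/s.
Step 2 — Component impedances:
  R1: Z = R = 31.7 Ω
  L: Z = jωL = j·1646·0.126 = 0 + j207.4 Ω
  C: Z = 1/(jωC) = -j/(ω·C) = 0 - j6.075e+04 Ω
Step 3 — Parallel branch: L || C = 1/(1/L + 1/C) = 0 + j208.1 Ω.
Step 4 — Series with R1: Z_total = R1 + (L || C) = 31.7 + j208.1 Ω = 210.5∠81.3° Ω.
Step 5 — Source phasor: V = 234∠45.0° V = 165.5 + j165.5 V.
Step 6 — Ohm's law: I = V / Z_total = (165.5 + j165.5) / (31.7 + j208.1) = 0.8953 - j0.6586 A.
Step 7 — Convert to polar: |I| = 1.111 A, ∠I = -36.3°.

I = 1.111∠-36.3° A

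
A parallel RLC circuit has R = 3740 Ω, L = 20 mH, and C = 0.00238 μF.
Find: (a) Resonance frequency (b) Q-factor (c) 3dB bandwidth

Step 1 — Resonance: ω₀ = 1/√(LC) = 1/√(0.02·2.38e-09) = 1.449e+05 rad/s.
Step 2 — f₀ = ω₀/(2π) = 2.307e+04 Hz.
Step 3 — Parallel Q: Q = R/(ω₀L) = 3740/(1.449e+05·0.02) = 1.29.
Step 4 — Bandwidth: Δω = ω₀/Q = 1.123e+05 rad/s; BW = Δω/(2π) = 1.788e+04 Hz.

(a) f₀ = 2.307e+04 Hz  (b) Q = 1.29  (c) BW = 1.788e+04 Hz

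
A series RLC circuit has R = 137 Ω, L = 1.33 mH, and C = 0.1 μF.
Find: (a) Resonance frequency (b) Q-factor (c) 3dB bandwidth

Step 1 — Resonance: ω₀ = 1/√(LC) = 1/√(0.00133·1e-07) = 8.671e+04 rad/s.
Step 2 — f₀ = ω₀/(2π) = 1.38e+04 Hz.
Step 3 — Series Q: Q = ω₀L/R = 8.671e+04·0.00133/137 = 0.8418.
Step 4 — Bandwidth: Δω = ω₀/Q = 1.03e+05 rad/s; BW = Δω/(2π) = 1.639e+04 Hz.

(a) f₀ = 1.38e+04 Hz  (b) Q = 0.8418  (c) BW = 1.639e+04 Hz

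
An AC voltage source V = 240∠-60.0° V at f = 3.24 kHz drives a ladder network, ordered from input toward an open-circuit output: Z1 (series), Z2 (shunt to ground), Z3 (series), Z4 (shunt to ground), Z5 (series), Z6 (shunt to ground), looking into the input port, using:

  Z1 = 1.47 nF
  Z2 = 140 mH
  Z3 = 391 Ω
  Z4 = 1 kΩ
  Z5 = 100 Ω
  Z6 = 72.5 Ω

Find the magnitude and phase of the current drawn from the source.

Step 1 — Angular frequency: ω = 2π·f = 2π·3240 = 2.036e+04 rad/s.
Step 2 — Component impedances:
  Z1: Z = 1/(jωC) = -j/(ω·C) = 0 - j3.342e+04 Ω
  Z2: Z = jωL = j·2.036e+04·0.14 = 0 + j2850 Ω
  Z3: Z = R = 391 Ω
  Z4: Z = R = 1000 Ω
  Z5: Z = R = 100 Ω
  Z6: Z = R = 72.5 Ω
Step 3 — Ladder network (open output): work backward from the far end, alternating series and parallel combinations. Z_in = 519.6 - j3.332e+04 Ω = 3.332e+04∠-89.1° Ω.
Step 4 — Source phasor: V = 240∠-60.0° V = 120 - j207.8 V.
Step 5 — Ohm's law: I = V / Z_total = (120 - j207.8) / (519.6 - j3.332e+04) = 0.006293 + j0.003504 A.
Step 6 — Convert to polar: |I| = 0.007202 A, ∠I = 29.1°.

I = 0.007202∠29.1° A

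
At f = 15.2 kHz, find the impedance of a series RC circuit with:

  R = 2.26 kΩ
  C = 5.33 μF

Step 1 — Angular frequency: ω = 2π·f = 2π·1.52e+04 = 9.55e+04 rad/s.
Step 2 — Component impedances:
  R: Z = R = 2260 Ω
  C: Z = 1/(jωC) = -j/(ω·C) = 0 - j1.964 Ω
Step 3 — Series combination: Z_total = R + C = 2260 - j1.964 Ω = 2260∠-0.0° Ω.

Z = 2260 - j1.964 Ω = 2260∠-0.0° Ω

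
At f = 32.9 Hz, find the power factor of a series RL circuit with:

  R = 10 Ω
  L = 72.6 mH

Step 1 — Angular frequency: ω = 2π·f = 2π·32.9 = 206.7 rad/s.
Step 2 — Component impedances:
  R: Z = R = 10 Ω
  L: Z = jωL = j·206.7·0.0726 = 0 + j15.01 Ω
Step 3 — Series combination: Z_total = R + L = 10 + j15.01 Ω = 18.03∠56.3° Ω.
Step 4 — Power factor: PF = cos(φ) = Re(Z)/|Z| = 10/18.034 = 0.5545.
Step 5 — Type: Im(Z) = 15.01 ⇒ lagging (phase φ = 56.3°).

PF = 0.5545 (lagging, φ = 56.3°)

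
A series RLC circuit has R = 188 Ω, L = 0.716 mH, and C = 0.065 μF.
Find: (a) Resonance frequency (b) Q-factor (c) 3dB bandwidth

Step 1 — Resonance condition Im(Z)=0 gives ω₀ = 1/√(LC).
Step 2 — ω₀ = 1/√(0.000716·6.5e-08) = 1.466e+05 rad/s.
Step 3 — f₀ = ω₀/(2π) = 2.333e+04 Hz.
Step 4 — Series Q: Q = ω₀L/R = 1.466e+05·0.000716/188 = 0.5583.
Step 5 — 3dB bandwidth: Δω = ω₀/Q = 2.626e+05 rad/s; BW = Δω/(2π) = 4.179e+04 Hz.

(a) f₀ = 2.333e+04 Hz  (b) Q = 0.5583  (c) BW = 4.179e+04 Hz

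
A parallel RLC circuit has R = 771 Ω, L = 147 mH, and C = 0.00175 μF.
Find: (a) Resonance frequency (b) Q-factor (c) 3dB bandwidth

Step 1 — Resonance: ω₀ = 1/√(LC) = 1/√(0.147·1.75e-09) = 6.235e+04 rad/s.
Step 2 — f₀ = ω₀/(2π) = 9923 Hz.
Step 3 — Parallel Q: Q = R/(ω₀L) = 771/(6.235e+04·0.147) = 0.08412.
Step 4 — Bandwidth: Δω = ω₀/Q = 7.412e+05 rad/s; BW = Δω/(2π) = 1.18e+05 Hz.

(a) f₀ = 9923 Hz  (b) Q = 0.08412  (c) BW = 1.18e+05 Hz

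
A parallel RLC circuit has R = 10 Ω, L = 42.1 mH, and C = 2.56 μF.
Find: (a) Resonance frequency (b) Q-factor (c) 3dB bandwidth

Step 1 — Resonance: ω₀ = 1/√(LC) = 1/√(0.0421·2.56e-06) = 3046 rad/s.
Step 2 — f₀ = ω₀/(2π) = 484.8 Hz.
Step 3 — Parallel Q: Q = R/(ω₀L) = 10/(3046·0.0421) = 0.07798.
Step 4 — Bandwidth: Δω = ω₀/Q = 3.906e+04 rad/s; BW = Δω/(2π) = 6217 Hz.

(a) f₀ = 484.8 Hz  (b) Q = 0.07798  (c) BW = 6217 Hz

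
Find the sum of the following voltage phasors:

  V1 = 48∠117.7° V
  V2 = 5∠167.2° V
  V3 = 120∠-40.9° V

Step 1 — Convert each phasor to rectangular form:
  V1 = 48·(cos(117.7°) + j·sin(117.7°)) = -22.31 + j42.5 V
  V2 = 5·(cos(167.2°) + j·sin(167.2°)) = -4.876 + j1.108 V
  V3 = 120·(cos(-40.9°) + j·sin(-40.9°)) = 90.7 - j78.57 V
Step 2 — Sum components: V_total = 63.51 - j34.96 V.
Step 3 — Convert to polar: |V_total| = 72.5 V, ∠V_total = -28.8°.

V_total = 72.5∠-28.8° V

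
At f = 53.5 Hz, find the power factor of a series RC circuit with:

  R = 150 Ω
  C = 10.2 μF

Step 1 — Angular frequency: ω = 2π·f = 2π·53.5 = 336.2 rad/s.
Step 2 — Component impedances:
  R: Z = R = 150 Ω
  C: Z = 1/(jωC) = -j/(ω·C) = 0 - j291.7 Ω
Step 3 — Series combination: Z_total = R + C = 150 - j291.7 Ω = 328∠-62.8° Ω.
Step 4 — Power factor: PF = cos(φ) = Re(Z)/|Z| = 150/327.97 = 0.4574.
Step 5 — Type: Im(Z) = -291.7 ⇒ leading (phase φ = -62.8°).

PF = 0.4574 (leading, φ = -62.8°)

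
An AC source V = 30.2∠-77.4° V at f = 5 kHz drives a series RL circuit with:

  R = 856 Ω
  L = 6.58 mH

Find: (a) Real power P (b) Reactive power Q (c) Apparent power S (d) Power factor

Step 1 — Angular frequency: ω = 2π·f = 2π·5000 = 3.142e+04 rad/s.
Step 2 — Component impedances:
  R: Z = R = 856 Ω
  L: Z = jωL = j·3.142e+04·0.00658 = 0 + j206.7 Ω
Step 3 — Series combination: Z_total = R + L = 856 + j206.7 Ω = 880.6∠13.6° Ω.
Step 4 — Source phasor: V = 30.2∠-77.4° V = 6.588 - j29.47 V.
Step 5 — Current: I = V / Z = -0.0005845 - j0.03429 A = 0.03429∠-91.0° A.
Step 6 — Complex power: S = V·I* = 1.007 + j0.2431 VA.
Step 7 — Real power: P = Re(S) = 1.007 W.
Step 8 — Reactive power: Q = Im(S) = 0.2431 VAR.
Step 9 — Apparent power: |S| = 1.036 VA.
Step 10 — Power factor: PF = P/|S| = 0.9721 (lagging).

(a) P = 1.007 W  (b) Q = 0.2431 VAR  (c) S = 1.036 VA  (d) PF = 0.9721 (lagging)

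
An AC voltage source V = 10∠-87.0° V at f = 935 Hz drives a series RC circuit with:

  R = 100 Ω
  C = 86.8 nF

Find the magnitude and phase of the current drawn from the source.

Step 1 — Angular frequency: ω = 2π·f = 2π·935 = 5875 rad/s.
Step 2 — Component impedances:
  R: Z = R = 100 Ω
  C: Z = 1/(jωC) = -j/(ω·C) = 0 - j1961 Ω
Step 3 — Series combination: Z_total = R + C = 100 - j1961 Ω = 1964∠-87.1° Ω.
Step 4 — Source phasor: V = 10∠-87.0° V = 0.5234 - j9.986 V.
Step 5 — Ohm's law: I = V / Z_total = (0.5234 - j9.986) / (100 - j1961) = 0.005093 + j7.185e-06 A.
Step 6 — Convert to polar: |I| = 0.005093 A, ∠I = 0.1°.

I = 0.005093∠0.1° A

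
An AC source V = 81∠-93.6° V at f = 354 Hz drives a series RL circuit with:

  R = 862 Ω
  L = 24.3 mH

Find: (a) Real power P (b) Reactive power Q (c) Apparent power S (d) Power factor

Step 1 — Angular frequency: ω = 2π·f = 2π·354 = 2224 rad/s.
Step 2 — Component impedances:
  R: Z = R = 862 Ω
  L: Z = jωL = j·2224·0.0243 = 0 + j54.05 Ω
Step 3 — Series combination: Z_total = R + L = 862 + j54.05 Ω = 863.7∠3.6° Ω.
Step 4 — Source phasor: V = 81∠-93.6° V = -5.086 - j80.84 V.
Step 5 — Current: I = V / Z = -0.01173 - j0.09305 A = 0.09378∠-97.2° A.
Step 6 — Complex power: S = V·I* = 7.582 + j0.4754 VA.
Step 7 — Real power: P = Re(S) = 7.582 W.
Step 8 — Reactive power: Q = Im(S) = 0.4754 VAR.
Step 9 — Apparent power: |S| = 7.596 VA.
Step 10 — Power factor: PF = P/|S| = 0.998 (lagging).

(a) P = 7.582 W  (b) Q = 0.4754 VAR  (c) S = 7.596 VA  (d) PF = 0.998 (lagging)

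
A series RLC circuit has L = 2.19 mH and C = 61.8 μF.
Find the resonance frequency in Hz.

Step 1 — Resonance condition Im(Z)=0 gives ω₀ = 1/√(LC).
Step 2 — ω₀ = 1/√(0.00219·6.18e-05) = 2718 rad/s.
Step 3 — f₀ = ω₀/(2π) = 432.6 Hz.

f₀ = 432.6 Hz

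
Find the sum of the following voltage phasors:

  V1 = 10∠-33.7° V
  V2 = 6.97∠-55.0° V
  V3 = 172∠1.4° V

Step 1 — Convert each phasor to rectangular form:
  V1 = 10·(cos(-33.7°) + j·sin(-33.7°)) = 8.32 - j5.548 V
  V2 = 6.97·(cos(-55.0°) + j·sin(-55.0°)) = 3.998 - j5.709 V
  V3 = 172·(cos(1.4°) + j·sin(1.4°)) = 171.9 + j4.202 V
Step 2 — Sum components: V_total = 184.3 - j7.056 V.
Step 3 — Convert to polar: |V_total| = 184.4 V, ∠V_total = -2.2°.

V_total = 184.4∠-2.2° V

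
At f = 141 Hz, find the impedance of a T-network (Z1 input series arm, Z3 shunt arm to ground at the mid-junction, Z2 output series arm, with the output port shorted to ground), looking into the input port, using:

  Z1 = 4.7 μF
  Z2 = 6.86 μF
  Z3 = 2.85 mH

Step 1 — Angular frequency: ω = 2π·f = 2π·141 = 885.9 rad/s.
Step 2 — Component impedances:
  Z1: Z = 1/(jωC) = -j/(ω·C) = 0 - j240.2 Ω
  Z2: Z = 1/(jωC) = -j/(ω·C) = 0 - j164.5 Ω
  Z3: Z = jωL = j·885.9·0.00285 = 0 + j2.525 Ω
Step 3 — With the output port shorted to ground, the output series arm Z2 runs from the junction to ground; the shunt arm Z3 also runs from the junction to ground. They appear in parallel: Z3 || Z2 = 0 + j2.564 Ω.
Step 4 — Series with input arm Z1: Z_in = Z1 + (Z3 || Z2) = 0 - j237.6 Ω = 237.6∠-90.0° Ω.

Z = 0 - j237.6 Ω = 237.6∠-90.0° Ω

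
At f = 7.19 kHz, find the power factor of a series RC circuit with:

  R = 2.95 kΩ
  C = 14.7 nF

Step 1 — Angular frequency: ω = 2π·f = 2π·7190 = 4.518e+04 rad/s.
Step 2 — Component impedances:
  R: Z = R = 2950 Ω
  C: Z = 1/(jωC) = -j/(ω·C) = 0 - j1506 Ω
Step 3 — Series combination: Z_total = R + C = 2950 - j1506 Ω = 3312∠-27.0° Ω.
Step 4 — Power factor: PF = cos(φ) = Re(Z)/|Z| = 2950/3312 = 0.8907.
Step 5 — Type: Im(Z) = -1506 ⇒ leading (phase φ = -27.0°).

PF = 0.8907 (leading, φ = -27.0°)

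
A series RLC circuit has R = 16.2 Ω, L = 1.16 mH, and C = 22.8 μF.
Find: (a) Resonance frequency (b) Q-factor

Step 1 — Resonance condition Im(Z)=0 gives ω₀ = 1/√(LC).
Step 2 — ω₀ = 1/√(0.00116·2.28e-05) = 6149 rad/s.
Step 3 — f₀ = ω₀/(2π) = 978.6 Hz.
Step 4 — Series Q: Q = ω₀L/R = 6149·0.00116/16.2 = 0.4403.

(a) f₀ = 978.6 Hz  (b) Q = 0.4403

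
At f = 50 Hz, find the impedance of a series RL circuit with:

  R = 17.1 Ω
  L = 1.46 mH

Step 1 — Angular frequency: ω = 2π·f = 2π·50 = 314.2 rad/s.
Step 2 — Component impedances:
  R: Z = R = 17.1 Ω
  L: Z = jωL = j·314.2·0.00146 = 0 + j0.4587 Ω
Step 3 — Series combination: Z_total = R + L = 17.1 + j0.4587 Ω = 17.11∠1.5° Ω.

Z = 17.1 + j0.4587 Ω = 17.11∠1.5° Ω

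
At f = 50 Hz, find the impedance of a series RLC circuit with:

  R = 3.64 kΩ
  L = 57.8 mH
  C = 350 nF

Step 1 — Angular frequency: ω = 2π·f = 2π·50 = 314.2 rad/s.
Step 2 — Component impedances:
  R: Z = R = 3640 Ω
  L: Z = jωL = j·314.2·0.0578 = 0 + j18.16 Ω
  C: Z = 1/(jωC) = -j/(ω·C) = 0 - j9095 Ω
Step 3 — Series combination: Z_total = R + L + C = 3640 - j9076 Ω = 9779∠-68.1° Ω.

Z = 3640 - j9076 Ω = 9779∠-68.1° Ω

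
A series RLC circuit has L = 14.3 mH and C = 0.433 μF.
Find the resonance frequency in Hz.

Step 1 — Resonance condition Im(Z)=0 gives ω₀ = 1/√(LC).
Step 2 — ω₀ = 1/√(0.0143·4.33e-07) = 1.271e+04 rad/s.
Step 3 — f₀ = ω₀/(2π) = 2023 Hz.

f₀ = 2023 Hz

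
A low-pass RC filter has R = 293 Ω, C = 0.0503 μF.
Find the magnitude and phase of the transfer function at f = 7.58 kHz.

Step 1 — Angular frequency: ω = 2π·7580 = 4.763e+04 rad/s.
Step 2 — Transfer function: H(jω) = 1/(1 + jωRC).
Step 3 — Denominator: 1 + jωRC = 1 + j·4.763e+04·293·5.03e-08 = 1 + j0.7019.
Step 4 — H = 0.6699 - j0.4702.
Step 5 — Magnitude: |H| = 0.8185 (-1.7 dB); phase: φ = -35.1°.

|H| = 0.8185 (-1.7 dB), φ = -35.1°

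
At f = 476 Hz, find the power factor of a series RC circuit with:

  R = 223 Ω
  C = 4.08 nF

Step 1 — Angular frequency: ω = 2π·f = 2π·476 = 2991 rad/s.
Step 2 — Component impedances:
  R: Z = R = 223 Ω
  C: Z = 1/(jωC) = -j/(ω·C) = 0 - j8.195e+04 Ω
Step 3 — Series combination: Z_total = R + C = 223 - j8.195e+04 Ω = 8.195e+04∠-89.8° Ω.
Step 4 — Power factor: PF = cos(φ) = Re(Z)/|Z| = 223/8.195e+04 = 0.002721.
Step 5 — Type: Im(Z) = -8.195e+04 ⇒ leading (phase φ = -89.8°).

PF = 0.002721 (leading, φ = -89.8°)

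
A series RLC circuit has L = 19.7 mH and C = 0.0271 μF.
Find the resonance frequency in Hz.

Step 1 — Resonance condition Im(Z)=0 gives ω₀ = 1/√(LC).
Step 2 — ω₀ = 1/√(0.0197·2.71e-08) = 4.328e+04 rad/s.
Step 3 — f₀ = ω₀/(2π) = 6888 Hz.

f₀ = 6888 Hz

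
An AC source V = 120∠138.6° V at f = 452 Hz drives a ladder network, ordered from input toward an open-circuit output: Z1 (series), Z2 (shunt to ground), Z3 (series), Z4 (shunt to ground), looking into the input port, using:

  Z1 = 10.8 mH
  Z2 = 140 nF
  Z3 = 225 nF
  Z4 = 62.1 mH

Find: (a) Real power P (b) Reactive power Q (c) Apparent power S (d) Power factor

Step 1 — Angular frequency: ω = 2π·f = 2π·452 = 2840 rad/s.
Step 2 — Component impedances:
  Z1: Z = jωL = j·2840·0.0108 = 0 + j30.67 Ω
  Z2: Z = 1/(jωC) = -j/(ω·C) = 0 - j2515 Ω
  Z3: Z = 1/(jωC) = -j/(ω·C) = 0 - j1565 Ω
  Z4: Z = jωL = j·2840·0.0621 = 0 + j176.4 Ω
Step 3 — Ladder network (open output): work backward from the far end, alternating series and parallel combinations. Z_in = 0 - j864 Ω = 864∠-90.0° Ω.
Step 4 — Source phasor: V = 120∠138.6° V = -90.01 + j79.36 V.
Step 5 — Current: I = V / Z = -0.09185 - j0.1042 A = 0.1389∠-131.4° A.
Step 6 — Complex power: S = V·I* = 0 - j16.67 VA.
Step 7 — Real power: P = Re(S) = 0 W.
Step 8 — Reactive power: Q = Im(S) = -16.67 VAR.
Step 9 — Apparent power: |S| = 16.67 VA.
Step 10 — Power factor: PF = P/|S| = 0 (leading).

(a) P = 0 W  (b) Q = -16.67 VAR  (c) S = 16.67 VA  (d) PF = 0 (leading)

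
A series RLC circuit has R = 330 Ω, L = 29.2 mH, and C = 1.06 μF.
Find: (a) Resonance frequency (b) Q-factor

Step 1 — Resonance condition Im(Z)=0 gives ω₀ = 1/√(LC).
Step 2 — ω₀ = 1/√(0.0292·1.06e-06) = 5684 rad/s.
Step 3 — f₀ = ω₀/(2π) = 904.6 Hz.
Step 4 — Series Q: Q = ω₀L/R = 5684·0.0292/330 = 0.5029.

(a) f₀ = 904.6 Hz  (b) Q = 0.5029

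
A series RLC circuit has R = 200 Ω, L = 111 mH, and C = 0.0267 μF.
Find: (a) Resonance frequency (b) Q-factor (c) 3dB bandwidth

Step 1 — Resonance condition Im(Z)=0 gives ω₀ = 1/√(LC).
Step 2 — ω₀ = 1/√(0.111·2.67e-08) = 1.837e+04 rad/s.
Step 3 — f₀ = ω₀/(2π) = 2923 Hz.
Step 4 — Series Q: Q = ω₀L/R = 1.837e+04·0.111/200 = 10.19.
Step 5 — 3dB bandwidth: Δω = ω₀/Q = 1802 rad/s; BW = Δω/(2π) = 286.8 Hz.

(a) f₀ = 2923 Hz  (b) Q = 10.19  (c) BW = 286.8 Hz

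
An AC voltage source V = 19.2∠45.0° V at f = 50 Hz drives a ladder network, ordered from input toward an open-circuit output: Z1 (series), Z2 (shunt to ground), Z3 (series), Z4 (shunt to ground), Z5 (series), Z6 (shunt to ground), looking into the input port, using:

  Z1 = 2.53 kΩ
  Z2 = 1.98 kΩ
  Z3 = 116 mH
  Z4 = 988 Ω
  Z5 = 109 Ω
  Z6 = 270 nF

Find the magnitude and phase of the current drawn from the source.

Step 1 — Angular frequency: ω = 2π·f = 2π·50 = 314.2 rad/s.
Step 2 — Component impedances:
  Z1: Z = R = 2530 Ω
  Z2: Z = R = 1980 Ω
  Z3: Z = jωL = j·314.2·0.116 = 0 + j36.44 Ω
  Z4: Z = R = 988 Ω
  Z5: Z = R = 109 Ω
  Z6: Z = 1/(jωC) = -j/(ω·C) = 0 - j1.179e+04 Ω
Step 3 — Ladder network (open output): work backward from the far end, alternating series and parallel combinations. Z_in = 3186 - j20.41 Ω = 3186∠-0.4° Ω.
Step 4 — Source phasor: V = 19.2∠45.0° V = 13.58 + j13.58 V.
Step 5 — Ohm's law: I = V / Z_total = (13.58 + j13.58) / (3186 - j20.41) = 0.004234 + j0.004288 A.
Step 6 — Convert to polar: |I| = 0.006026 A, ∠I = 45.4°.

I = 0.006026∠45.4° A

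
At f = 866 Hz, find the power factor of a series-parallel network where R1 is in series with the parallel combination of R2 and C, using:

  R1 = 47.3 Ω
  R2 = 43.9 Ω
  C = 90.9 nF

Step 1 — Angular frequency: ω = 2π·f = 2π·866 = 5441 rad/s.
Step 2 — Component impedances:
  R1: Z = R = 47.3 Ω
  R2: Z = R = 43.9 Ω
  C: Z = 1/(jωC) = -j/(ω·C) = 0 - j2022 Ω
Step 3 — Parallel branch: R2 || C = 1/(1/R2 + 1/C) = 43.88 - j0.9528 Ω.
Step 4 — Series with R1: Z_total = R1 + (R2 || C) = 91.18 - j0.9528 Ω = 91.18∠-0.6° Ω.
Step 5 — Power factor: PF = cos(φ) = Re(Z)/|Z| = 91.179/91.184 = 0.9999.
Step 6 — Type: Im(Z) = -0.9528 ⇒ leading (phase φ = -0.6°).

PF = 0.9999 (leading, φ = -0.6°)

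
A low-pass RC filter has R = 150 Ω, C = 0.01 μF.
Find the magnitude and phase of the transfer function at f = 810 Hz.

Step 1 — Angular frequency: ω = 2π·810 = 5089 rad/s.
Step 2 — Transfer function: H(jω) = 1/(1 + jωRC).
Step 3 — Denominator: 1 + jωRC = 1 + j·5089·150·1e-08 = 1 + j0.007634.
Step 4 — H = 0.9999 - j0.007634.
Step 5 — Magnitude: |H| = 1 (-0.0 dB); phase: φ = -0.4°.

|H| = 1 (-0.0 dB), φ = -0.4°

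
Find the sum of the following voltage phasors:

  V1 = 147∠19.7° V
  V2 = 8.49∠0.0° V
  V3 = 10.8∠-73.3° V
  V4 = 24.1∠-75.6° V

Step 1 — Convert each phasor to rectangular form:
  V1 = 147·(cos(19.7°) + j·sin(19.7°)) = 138.4 + j49.55 V
  V2 = 8.49·(cos(0.0°) + j·sin(0.0°)) = 8.49 V
  V3 = 10.8·(cos(-73.3°) + j·sin(-73.3°)) = 3.103 - j10.34 V
  V4 = 24.1·(cos(-75.6°) + j·sin(-75.6°)) = 5.993 - j23.34 V
Step 2 — Sum components: V_total = 156 + j15.87 V.
Step 3 — Convert to polar: |V_total| = 156.8 V, ∠V_total = 5.8°.

V_total = 156.8∠5.8° V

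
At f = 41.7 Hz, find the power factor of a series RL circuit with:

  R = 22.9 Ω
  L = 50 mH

Step 1 — Angular frequency: ω = 2π·f = 2π·41.7 = 262 rad/s.
Step 2 — Component impedances:
  R: Z = R = 22.9 Ω
  L: Z = jωL = j·262·0.05 = 0 + j13.1 Ω
Step 3 — Series combination: Z_total = R + L = 22.9 + j13.1 Ω = 26.38∠29.8° Ω.
Step 4 — Power factor: PF = cos(φ) = Re(Z)/|Z| = 22.9/26.382 = 0.868.
Step 5 — Type: Im(Z) = 13.1 ⇒ lagging (phase φ = 29.8°).

PF = 0.868 (lagging, φ = 29.8°)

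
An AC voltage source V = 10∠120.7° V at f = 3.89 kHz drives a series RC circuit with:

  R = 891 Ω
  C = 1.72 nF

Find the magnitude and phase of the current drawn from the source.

Step 1 — Angular frequency: ω = 2π·f = 2π·3890 = 2.444e+04 rad/s.
Step 2 — Component impedances:
  R: Z = R = 891 Ω
  C: Z = 1/(jωC) = -j/(ω·C) = 0 - j2.379e+04 Ω
Step 3 — Series combination: Z_total = R + C = 891 - j2.379e+04 Ω = 2.38e+04∠-87.9° Ω.
Step 4 — Source phasor: V = 10∠120.7° V = -5.105 + j8.599 V.
Step 5 — Ohm's law: I = V / Z_total = (-5.105 + j8.599) / (891 - j2.379e+04) = -0.000369 - j0.0002008 A.
Step 6 — Convert to polar: |I| = 0.0004201 A, ∠I = -151.4°.

I = 0.0004201∠-151.4° A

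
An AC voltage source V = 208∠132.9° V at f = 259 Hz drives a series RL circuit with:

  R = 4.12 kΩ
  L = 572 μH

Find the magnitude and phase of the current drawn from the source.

Step 1 — Angular frequency: ω = 2π·f = 2π·259 = 1627 rad/s.
Step 2 — Component impedances:
  R: Z = R = 4120 Ω
  L: Z = jωL = j·1627·0.000572 = 0 + j0.9308 Ω
Step 3 — Series combination: Z_total = R + L = 4120 + j0.9308 Ω = 4120∠0.0° Ω.
Step 4 — Source phasor: V = 208∠132.9° V = -141.6 + j152.4 V.
Step 5 — Ohm's law: I = V / Z_total = (-141.6 + j152.4) / (4120 + j0.9308) = -0.03436 + j0.03699 A.
Step 6 — Convert to polar: |I| = 0.05049 A, ∠I = 132.9°.

I = 0.05049∠132.9° A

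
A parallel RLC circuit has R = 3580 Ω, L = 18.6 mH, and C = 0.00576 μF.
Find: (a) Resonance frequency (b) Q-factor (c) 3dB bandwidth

Step 1 — Resonance: ω₀ = 1/√(LC) = 1/√(0.0186·5.76e-09) = 9.661e+04 rad/s.
Step 2 — f₀ = ω₀/(2π) = 1.538e+04 Hz.
Step 3 — Parallel Q: Q = R/(ω₀L) = 3580/(9.661e+04·0.0186) = 1.992.
Step 4 — Bandwidth: Δω = ω₀/Q = 4.849e+04 rad/s; BW = Δω/(2π) = 7718 Hz.

(a) f₀ = 1.538e+04 Hz  (b) Q = 1.992  (c) BW = 7718 Hz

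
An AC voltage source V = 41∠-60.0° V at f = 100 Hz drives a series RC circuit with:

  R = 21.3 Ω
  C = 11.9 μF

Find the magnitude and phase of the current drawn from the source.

Step 1 — Angular frequency: ω = 2π·f = 2π·100 = 628.3 rad/s.
Step 2 — Component impedances:
  R: Z = R = 21.3 Ω
  C: Z = 1/(jωC) = -j/(ω·C) = 0 - j133.7 Ω
Step 3 — Series combination: Z_total = R + C = 21.3 - j133.7 Ω = 135.4∠-81.0° Ω.
Step 4 — Source phasor: V = 41∠-60.0° V = 20.5 - j35.51 V.
Step 5 — Ohm's law: I = V / Z_total = (20.5 - j35.51) / (21.3 - j133.7) = 0.2827 + j0.1083 A.
Step 6 — Convert to polar: |I| = 0.3027 A, ∠I = 21.0°.

I = 0.3027∠21.0° A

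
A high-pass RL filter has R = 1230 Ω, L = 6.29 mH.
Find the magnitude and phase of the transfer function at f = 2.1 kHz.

Step 1 — Angular frequency: ω = 2π·2100 = 1.319e+04 rad/s.
Step 2 — Transfer function: H(jω) = jωL/(R + jωL).
Step 3 — Numerator jωL = j·82.99; denominator R + jωL = 1230 + j82.99.
Step 4 — H = 0.004532 + j0.06717.
Step 5 — Magnitude: |H| = 0.06732 (-23.4 dB); phase: φ = 86.1°.

|H| = 0.06732 (-23.4 dB), φ = 86.1°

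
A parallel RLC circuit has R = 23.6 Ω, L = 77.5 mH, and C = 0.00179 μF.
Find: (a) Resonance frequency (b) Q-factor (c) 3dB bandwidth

Step 1 — Resonance: ω₀ = 1/√(LC) = 1/√(0.0775·1.79e-09) = 8.49e+04 rad/s.
Step 2 — f₀ = ω₀/(2π) = 1.351e+04 Hz.
Step 3 — Parallel Q: Q = R/(ω₀L) = 23.6/(8.49e+04·0.0775) = 0.003587.
Step 4 — Bandwidth: Δω = ω₀/Q = 2.367e+07 rad/s; BW = Δω/(2π) = 3.768e+06 Hz.

(a) f₀ = 1.351e+04 Hz  (b) Q = 0.003587  (c) BW = 3.768e+06 Hz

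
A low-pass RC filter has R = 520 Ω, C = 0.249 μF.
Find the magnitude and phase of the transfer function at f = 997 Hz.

Step 1 — Angular frequency: ω = 2π·997 = 6264 rad/s.
Step 2 — Transfer function: H(jω) = 1/(1 + jωRC).
Step 3 — Denominator: 1 + jωRC = 1 + j·6264·520·2.49e-07 = 1 + j0.8111.
Step 4 — H = 0.6032 - j0.4892.
Step 5 — Magnitude: |H| = 0.7766 (-2.2 dB); phase: φ = -39.0°.

|H| = 0.7766 (-2.2 dB), φ = -39.0°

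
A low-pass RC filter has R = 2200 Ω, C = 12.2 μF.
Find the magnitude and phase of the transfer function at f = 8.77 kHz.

Step 1 — Angular frequency: ω = 2π·8770 = 5.51e+04 rad/s.
Step 2 — Transfer function: H(jω) = 1/(1 + jωRC).
Step 3 — Denominator: 1 + jωRC = 1 + j·5.51e+04·2200·1.22e-05 = 1 + j1479.
Step 4 — H = 4.572e-07 - j0.0006761.
Step 5 — Magnitude: |H| = 0.0006761 (-63.4 dB); phase: φ = -90.0°.

|H| = 0.0006761 (-63.4 dB), φ = -90.0°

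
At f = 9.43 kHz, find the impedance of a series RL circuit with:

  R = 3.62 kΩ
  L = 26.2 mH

Step 1 — Angular frequency: ω = 2π·f = 2π·9430 = 5.925e+04 rad/s.
Step 2 — Component impedances:
  R: Z = R = 3620 Ω
  L: Z = jωL = j·5.925e+04·0.0262 = 0 + j1552 Ω
Step 3 — Series combination: Z_total = R + L = 3620 + j1552 Ω = 3939∠23.2° Ω.

Z = 3620 + j1552 Ω = 3939∠23.2° Ω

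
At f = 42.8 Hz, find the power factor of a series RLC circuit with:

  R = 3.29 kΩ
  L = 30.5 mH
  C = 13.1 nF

Step 1 — Angular frequency: ω = 2π·f = 2π·42.8 = 268.9 rad/s.
Step 2 — Component impedances:
  R: Z = R = 3290 Ω
  L: Z = jωL = j·268.9·0.0305 = 0 + j8.202 Ω
  C: Z = 1/(jωC) = -j/(ω·C) = 0 - j2.839e+05 Ω
Step 3 — Series combination: Z_total = R + L + C = 3290 - j2.839e+05 Ω = 2.839e+05∠-89.3° Ω.
Step 4 — Power factor: PF = cos(φ) = Re(Z)/|Z| = 3290/2.839e+05 = 0.01159.
Step 5 — Type: Im(Z) = -2.839e+05 ⇒ leading (phase φ = -89.3°).

PF = 0.01159 (leading, φ = -89.3°)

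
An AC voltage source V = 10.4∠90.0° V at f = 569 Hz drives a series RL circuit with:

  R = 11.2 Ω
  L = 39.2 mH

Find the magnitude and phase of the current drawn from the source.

Step 1 — Angular frequency: ω = 2π·f = 2π·569 = 3575 rad/s.
Step 2 — Component impedances:
  R: Z = R = 11.2 Ω
  L: Z = jωL = j·3575·0.0392 = 0 + j140.1 Ω
Step 3 — Series combination: Z_total = R + L = 11.2 + j140.1 Ω = 140.6∠85.4° Ω.
Step 4 — Source phasor: V = 10.4∠90.0° V = 0 + j10.4 V.
Step 5 — Ohm's law: I = V / Z_total = (0 + j10.4) / (11.2 + j140.1) = 0.07374 + j0.005893 A.
Step 6 — Convert to polar: |I| = 0.07397 A, ∠I = 4.6°.

I = 0.07397∠4.6° A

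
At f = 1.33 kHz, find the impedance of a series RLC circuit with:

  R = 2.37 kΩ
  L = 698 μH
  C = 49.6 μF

Step 1 — Angular frequency: ω = 2π·f = 2π·1330 = 8357 rad/s.
Step 2 — Component impedances:
  R: Z = R = 2370 Ω
  L: Z = jωL = j·8357·0.000698 = 0 + j5.833 Ω
  C: Z = 1/(jωC) = -j/(ω·C) = 0 - j2.413 Ω
Step 3 — Series combination: Z_total = R + L + C = 2370 + j3.42 Ω = 2370∠0.1° Ω.

Z = 2370 + j3.42 Ω = 2370∠0.1° Ω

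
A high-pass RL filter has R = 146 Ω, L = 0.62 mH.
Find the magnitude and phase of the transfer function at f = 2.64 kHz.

Step 1 — Angular frequency: ω = 2π·2640 = 1.659e+04 rad/s.
Step 2 — Transfer function: H(jω) = jωL/(R + jωL).
Step 3 — Numerator jωL = j·10.28; denominator R + jωL = 146 + j10.28.
Step 4 — H = 0.004937 + j0.07009.
Step 5 — Magnitude: |H| = 0.07027 (-23.1 dB); phase: φ = 86.0°.

|H| = 0.07027 (-23.1 dB), φ = 86.0°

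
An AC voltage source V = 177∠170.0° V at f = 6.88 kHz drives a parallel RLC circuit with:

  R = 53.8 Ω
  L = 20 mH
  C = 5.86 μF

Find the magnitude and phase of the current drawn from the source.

Step 1 — Angular frequency: ω = 2π·f = 2π·6880 = 4.323e+04 rad/s.
Step 2 — Component impedances:
  R: Z = R = 53.8 Ω
  L: Z = jωL = j·4.323e+04·0.02 = 0 + j864.6 Ω
  C: Z = 1/(jωC) = -j/(ω·C) = 0 - j3.948 Ω
Step 3 — Parallel combination: 1/Z_total = 1/R + 1/L + 1/C; Z_total = 0.2907 - j3.944 Ω = 3.955∠-85.8° Ω.
Step 4 — Source phasor: V = 177∠170.0° V = -174.3 + j30.74 V.
Step 5 — Ohm's law: I = V / Z_total = (-174.3 + j30.74) / (0.2907 - j3.944) = -10.99 - j43.38 A.
Step 6 — Convert to polar: |I| = 44.75 A, ∠I = -104.2°.

I = 44.75∠-104.2° A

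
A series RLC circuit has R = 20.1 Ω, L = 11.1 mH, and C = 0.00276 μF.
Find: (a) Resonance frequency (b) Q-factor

Step 1 — Resonance condition Im(Z)=0 gives ω₀ = 1/√(LC).
Step 2 — ω₀ = 1/√(0.0111·2.76e-09) = 1.807e+05 rad/s.
Step 3 — f₀ = ω₀/(2π) = 2.875e+04 Hz.
Step 4 — Series Q: Q = ω₀L/R = 1.807e+05·0.0111/20.1 = 99.77.

(a) f₀ = 2.875e+04 Hz  (b) Q = 99.77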